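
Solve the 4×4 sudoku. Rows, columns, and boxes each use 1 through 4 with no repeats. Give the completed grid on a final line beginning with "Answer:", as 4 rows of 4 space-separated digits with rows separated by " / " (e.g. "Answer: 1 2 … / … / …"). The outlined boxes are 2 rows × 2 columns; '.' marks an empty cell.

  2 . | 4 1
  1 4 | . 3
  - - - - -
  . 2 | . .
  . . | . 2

Step 1. [r3c3∈{1,3}] across row 3, 1 lands solely at r3c3, so r3c3=1.
Step 2. [r3c1∈{3,4}] across row 3, 3 lands solely at r3c1 ⇒ r3c1=3.
Step 3. [r1c2∈{3}] r1c2 is down to just 3, so r1c2=3.
Step 4. [r4c1∈{4}] nothing but 4 survives at r4c1, so r4c1=4.
Step 5. [r4c3∈{3}] r4c3's peers cover all but 3 ⇒ r4c3=3.
Step 6. [r3c4∈{4}] nothing but 4 survives at r3c4, so r3c4=4.
Step 7. [r4c2∈{1}] nothing but 1 survives at r4c2. So r4c2=1.
Step 8. [r2c3∈{2}] nothing but 2 survives at r2c3. So r2c3=2.

Answer: 2 3 4 1 / 1 4 2 3 / 3 2 1 4 / 4 1 3 2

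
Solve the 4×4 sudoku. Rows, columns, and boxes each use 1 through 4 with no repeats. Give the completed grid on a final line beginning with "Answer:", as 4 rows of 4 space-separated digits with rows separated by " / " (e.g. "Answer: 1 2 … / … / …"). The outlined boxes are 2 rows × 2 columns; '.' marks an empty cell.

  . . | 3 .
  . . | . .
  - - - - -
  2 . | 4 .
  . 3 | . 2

Step 1. [r3c2∈{1}] r3c2's peers cover all but 1 ⇒ r3c2=1.
Step 2. [r4c1∈{4}] r4c1's peers cover all but 4, so r4c1=4.
Step 3. [r2c3∈{1,2}] col 3 places 2 nowhere but r2c3, so r2c3=2.
Step 4. [r2c2∈{4}] r2c2 has the single candidate 4 ⇒ r2c2=4.
Step 5. [r2c4∈{1}] only 1 remains possible at r2c4 ⇒ r2c4=1.
Step 6. [r3c4∈{3}] r3c4's peers cover all but 3, so r3c4=3.
Step 7. [r4c3∈{1}] r4c3 is down to just 1, so r4c3=1.
Step 8. [r2c1∈{3}] r2c1 is down to just 3. So r2c1=3.
Step 9. [r1c1∈{1}] r1c1 has the single candidate 1 ⇒ r1c1=1.
Step 10. [r1c4∈{4}] r1c4 is down to just 4. So r1c4=4.
Step 11. [r1c2∈{2}] r1c2's peers cover all but 2, so r1c2=2.

Answer: 1 2 3 4 / 3 4 2 1 / 2 1 4 3 / 4 3 1 2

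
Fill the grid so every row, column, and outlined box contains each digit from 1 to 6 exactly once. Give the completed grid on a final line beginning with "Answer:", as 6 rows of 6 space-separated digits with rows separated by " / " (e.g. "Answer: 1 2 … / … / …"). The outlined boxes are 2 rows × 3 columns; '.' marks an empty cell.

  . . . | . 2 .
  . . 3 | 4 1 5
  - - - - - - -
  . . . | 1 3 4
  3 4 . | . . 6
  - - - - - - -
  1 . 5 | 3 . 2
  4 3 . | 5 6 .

Step 1. [r1c4∈{6}] r1c4 is down to just 6, so r1c4=6.
Step 2. [r3c3∈{2,6}] col 3 places 6 nowhere but r3c3. So r3c3=6.
Step 3. [r1c2∈{1,5}] r1c2 is the only open cell in col 2 admitting 1, so r1c2=1.
Step 4. [r2c1∈{2,6}] col 1 places 6 nowhere but r2c1, so r2c1=6.
Step 5. [r3c1∈{2,5}] in col 1, 2 fits only at r3c1. So r3c1=2.
Step 6. [r4c5∈{5}] r4c5 is down to just 5 ⇒ r4c5=5.
Step 7. [r2c2∈{2}] only 2 remains possible at r2c2 ⇒ r2c2=2.
Step 8. [r4c4∈{2}] r4c4's peers cover all but 2 ⇒ r4c4=2.
Step 9. [r4c3∈{1}] only 1 remains possible at r4c3. So r4c3=1.
Step 10. [r5c5∈{4}] r5c5 has the single candidate 4. So r5c5=4.
Step 11. [r1c6∈{3}] nothing but 3 survives at r1c6 ⇒ r1c6=3.
Step 12. [r6c6∈{1}] nothing but 1 survives at r6c6. So r6c6=1.
Step 13. [r1c1∈{5}] r1c1 is down to just 5, so r1c1=5.
Step 14. [r3c2∈{5}] r3c2's peers cover all but 5 ⇒ r3c2=5.
Step 15. [r6c3∈{2}] nothing but 2 survives at r6c3 ⇒ r6c3=2.
Step 16. [r5c2∈{6}] only 6 remains possible at r5c2. So r5c2=6.
Step 17. [r1c3∈{4}] r1c3 is down to just 4 ⇒ r1c3=4.

Answer: 5 1 4 6 2 3 / 6 2 3 4 1 5 / 2 5 6 1 3 4 / 3 4 1 2 5 6 / 1 6 5 3 4 2 / 4 3 2 5 6 1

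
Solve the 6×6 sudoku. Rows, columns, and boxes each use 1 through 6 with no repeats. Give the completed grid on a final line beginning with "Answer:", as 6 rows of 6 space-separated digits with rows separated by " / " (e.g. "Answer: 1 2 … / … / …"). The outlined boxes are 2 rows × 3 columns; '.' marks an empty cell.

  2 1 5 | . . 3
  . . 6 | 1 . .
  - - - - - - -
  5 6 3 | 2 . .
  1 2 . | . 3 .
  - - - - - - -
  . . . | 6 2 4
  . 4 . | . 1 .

Step 1. [r6c6∈{5}] r6c6 has the single candidate 5. So r6c6=5.
Step 2. [r1c4∈{4}] r1c4's peers cover all but 4. So r1c4=4.
Step 3. [r5c1∈{3}] only 3 remains possible at r5c1, so r5c1=3.
Step 4. [r6c1∈{6}] nothing but 6 survives at r6c1 ⇒ r6c1=6.
Step 5. [r2c5∈{5}] r2c5's peers cover all but 5 ⇒ r2c5=5.
Step 6. [r4c4∈{5}] r4c4's peers cover all but 5 ⇒ r4c4=5.
Step 7. [r4c6∈{6}] nothing but 6 survives at r4c6 ⇒ r4c6=6.
Step 8. [r6c4∈{3}] r6c4 is down to just 3. So r6c4=3.
Step 9. [r3c6∈{1}] r3c6's peers cover all but 1 ⇒ r3c6=1.
Step 10. [r1c5∈{6}] r1c5's peers cover all but 6. So r1c5=6.
Step 11. [r2c1∈{4}] nothing but 4 survives at r2c1, so r2c1=4.
Step 12. [r2c6∈{2}] r2c6 has the single candidate 2, so r2c6=2.
Step 13. [r4c3∈{4}] nothing but 4 survives at r4c3, so r4c3=4.
Step 14. [r5c3∈{1}] r5c3's peers cover all but 1. So r5c3=1.
Step 15. [r3c5∈{4}] r3c5 is down to just 4. So r3c5=4.
Step 16. [r5c2∈{5}] r5c2 is down to just 5 ⇒ r5c2=5.
Step 17. [r2c2∈{3}] nothing but 3 survives at r2c2. So r2c2=3.
Step 18. [r6c3∈{2}] r6c3 has the single candidate 2, so r6c3=2.

Answer: 2 1 5 4 6 3 / 4 3 6 1 5 2 / 5 6 3 2 4 1 / 1 2 4 5 3 6 / 3 5 1 6 2 4 / 6 4 2 3 1 5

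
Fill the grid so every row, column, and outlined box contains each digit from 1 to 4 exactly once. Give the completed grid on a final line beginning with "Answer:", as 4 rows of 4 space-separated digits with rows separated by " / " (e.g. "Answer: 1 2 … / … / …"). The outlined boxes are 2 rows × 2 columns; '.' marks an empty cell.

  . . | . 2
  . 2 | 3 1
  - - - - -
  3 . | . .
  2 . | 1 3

Step 1. [r1c3∈{4}] nothing but 4 survives at r1c3. So r1c3=4.
Step 2. [r3c2∈{1,4}] 1 has one home in row 3: r3c2 ⇒ r3c2=1.
Step 3. [r3c3∈{2}] nothing but 2 survives at r3c3, so r3c3=2.
Step 4. [r4c2∈{4}] r4c2 has the single candidate 4, so r4c2=4.
Step 5. [r1c2∈{3}] r1c2 has the single candidate 3. So r1c2=3.
Step 6. [r3c4∈{4}] r3c4 is down to just 4, so r3c4=4.
Step 7. [r1c1∈{1}] only 1 remains possible at r1c1. So r1c1=1.
Step 8. [r2c1∈{4}] only 4 remains possible at r2c1. So r2c1=4.

Answer: 1 3 4 2 / 4 2 3 1 / 3 1 2 4 / 2 4 1 3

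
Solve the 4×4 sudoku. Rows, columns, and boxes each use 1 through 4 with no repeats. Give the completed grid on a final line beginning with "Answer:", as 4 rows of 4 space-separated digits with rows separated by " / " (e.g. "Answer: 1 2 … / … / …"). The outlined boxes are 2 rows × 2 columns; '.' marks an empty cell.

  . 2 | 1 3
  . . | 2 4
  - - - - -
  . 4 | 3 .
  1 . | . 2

Step 1. [r2c2∈{1,3}] 1 has one home in row 2: r2c2. So r2c2=1.
Step 2. [r3c1∈{2}] r3c1 has the single candidate 2. So r3c1=2.
Step 3. [r1c1∈{4}] only 4 remains possible at r1c1, so r1c1=4.
Step 4. [r4c3∈{4}] r4c3's peers cover all but 4, so r4c3=4.
Step 5. [r2c1∈{3}] only 3 remains possible at r2c1 ⇒ r2c1=3.
Step 6. [r3c4∈{1}] r3c4 is down to just 1, so r3c4=1.
Step 7. [r4c2∈{3}] nothing but 3 survives at r4c2, so r4c2=3.

Answer: 4 2 1 3 / 3 1 2 4 / 2 4 3 1 / 1 3 4 2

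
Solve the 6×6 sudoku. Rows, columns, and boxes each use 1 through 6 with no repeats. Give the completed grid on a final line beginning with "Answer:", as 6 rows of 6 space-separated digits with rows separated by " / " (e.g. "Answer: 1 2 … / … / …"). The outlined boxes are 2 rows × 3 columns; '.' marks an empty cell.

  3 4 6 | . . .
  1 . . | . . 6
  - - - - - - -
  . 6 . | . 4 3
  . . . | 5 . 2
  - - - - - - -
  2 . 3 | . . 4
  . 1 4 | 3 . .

Step 1. [r6c5∈{2,5,6}] across row 6, 2 lands solely at r6c5. So r6c5=2.
Step 2. [r3c4∈{1}] r3c4 is down to just 1. So r3c4=1.
Step 3. [r5c5∈{1,5,6}] across row 5, 1 lands solely at r5c5, so r5c5=1.
Step 4. [r2c2∈{2,5}] r2c2 is the only open cell in col 2 admitting 2 ⇒ r2c2=2.
Step 5. [r1c5∈{5}] r1c5 has the single candidate 5 ⇒ r1c5=5.
Step 6. [r3c1∈{5}] nothing but 5 survives at r3c1 ⇒ r3c1=5.
Step 7. [r3c3∈{2}] only 2 remains possible at r3c3, so r3c3=2.
Step 8. [r2c3∈{5}] r2c3 is down to just 5, so r2c3=5.
Step 9. [r4c2∈{3}] r4c2's peers cover all but 3. So r4c2=3.
Step 10. [r6c1∈{6}] r6c1's peers cover all but 6 ⇒ r6c1=6.
Step 11. [r4c1∈{4}] only 4 remains possible at r4c1 ⇒ r4c1=4.
Step 12. [r6c6∈{5}] r6c6's peers cover all but 5, so r6c6=5.
Step 13. [r2c4∈{4}] r2c4 is down to just 4 ⇒ r2c4=4.
Step 14. [r4c3∈{1}] r4c3 has the single candidate 1. So r4c3=1.
Step 15. [r4c5∈{6}] nothing but 6 survives at r4c5. So r4c5=6.
Step 16. [r1c4∈{2}] nothing but 2 survives at r1c4, so r1c4=2.
Step 17. [r5c2∈{5}] r5c2 is down to just 5. So r5c2=5.
Step 18. [r1c6∈{1}] r1c6 has the single candidate 1. So r1c6=1.
Step 19. [r5c4∈{6}] r5c4's peers cover all but 6, so r5c4=6.
Step 20. [r2c5∈{3}] r2c5 is down to just 3 ⇒ r2c5=3.

Answer: 3 4 6 2 5 1 / 1 2 5 4 3 6 / 5 6 2 1 4 3 / 4 3 1 5 6 2 / 2 5 3 6 1 4 / 6 1 4 3 2 5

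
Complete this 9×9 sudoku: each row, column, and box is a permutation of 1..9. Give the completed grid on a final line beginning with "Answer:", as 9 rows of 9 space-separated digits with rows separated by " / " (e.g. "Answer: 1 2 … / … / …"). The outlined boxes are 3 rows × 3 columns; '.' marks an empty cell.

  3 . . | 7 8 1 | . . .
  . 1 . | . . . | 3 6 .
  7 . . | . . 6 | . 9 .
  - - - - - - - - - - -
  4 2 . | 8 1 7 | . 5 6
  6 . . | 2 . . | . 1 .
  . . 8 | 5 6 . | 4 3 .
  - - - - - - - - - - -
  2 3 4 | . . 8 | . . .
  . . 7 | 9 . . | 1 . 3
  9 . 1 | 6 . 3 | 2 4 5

Step 1. [r2c9∈{2,4,7,8}] row 2 places 7 nowhere but r2c9 ⇒ r2c9=7.
Step 2. [r6c6∈{9}] nothing but 9 survives at r6c6. So r6c6=9.
Step 3. [r7c5∈{5,7}] r7c5 is the only open cell in row 7 admitting 5, so r7c5=5.
Step 4. [r5c7∈{7,8,9}] box 6 places 7 nowhere but r5c7 ⇒ r5c7=7.
Step 5. [r1c3∈{2,5,6,9}] in col 3, 6 fits only at r1c3. So r1c3=6.
Step 6. [r2c4∈{4}] r2c4 has the single candidate 4 ⇒ r2c4=4.
Step 7. [r1c2∈{4,5,9}] in row 1, 9 fits only at r1c2, so r1c2=9.
Step 8. [r3c2∈{4,5,8}] in col 2, 4 fits only at r3c2. So r3c2=4.
Step 9. [r4c7∈{9}] r4c7's peers cover all but 9. So r4c7=9.
Step 10. [r2c6∈{2,5}] col 6 places 5 nowhere but r2c6 ⇒ r2c6=5.
Step 11. [r3c3∈{2,5}] r3c3 is the only open cell in box 1 admitting 5, so r3c3=5.
Step 12. [r5c5∈{3,4}] across box 5, 3 lands solely at r5c5. So r5c5=3.
Step 13. [r3c5∈{2}] nothing but 2 survives at r3c5 ⇒ r3c5=2.
Step 14. [r8c2∈{5,6,8}] across row 8, 6 lands solely at r8c2. So r8c2=6.
Step 15. [r1c8∈{2}] r1c8's peers cover all but 2. So r1c8=2.
Step 16. [r5c6∈{4}] r5c6's peers cover all but 4 ⇒ r5c6=4.
Step 17. [r3c7∈{8}] nothing but 8 survives at r3c7 ⇒ r3c7=8.
Step 18. [r8c8∈{8}] r8c8's peers cover all but 8 ⇒ r8c8=8.
Step 19. [r6c9∈{2}] r6c9 is down to just 2, so r6c9=2.
Step 20. [r7c9∈{9}] r7c9 is down to just 9, so r7c9=9.
Step 21. [r5c9∈{8}] nothing but 8 survives at r5c9 ⇒ r5c9=8.
Step 22. [r1c7∈{5}] nothing but 5 survives at r1c7, so r1c7=5.
Step 23. [r9c2∈{8}] r9c2 has the single candidate 8, so r9c2=8.
Step 24. [r8c1∈{5}] r8c1's peers cover all but 5. So r8c1=5.
Step 25. [r3c9∈{1}] r3c9 is down to just 1, so r3c9=1.
Step 26. [r3c4∈{3}] only 3 remains possible at r3c4, so r3c4=3.
Step 27. [r5c3∈{9}] r5c3 is down to just 9. So r5c3=9.
Step 28. [r8c5∈{4}] nothing but 4 survives at r8c5, so r8c5=4.
Step 29. [r7c8∈{7}] r7c8 is down to just 7. So r7c8=7.
Step 30. [r9c5∈{7}] r9c5 is down to just 7 ⇒ r9c5=7.
Step 31. [r2c5∈{9}] r2c5 is down to just 9, so r2c5=9.
Step 32. [r7c7∈{6}] r7c7 has the single candidate 6. So r7c7=6.
Step 33. [r2c3∈{2}] r2c3 has the single candidate 2, so r2c3=2.
Step 34. [r8c6∈{2}] r8c6 has the single candidate 2, so r8c6=2.
Step 35. [r1c9∈{4}] r1c9 has the single candidate 4. So r1c9=4.
Step 36. [r7c4∈{1}] nothing but 1 survives at r7c4 ⇒ r7c4=1.
Step 37. [r2c1∈{8}] only 8 remains possible at r2c1. So r2c1=8.
Step 38. [r4c3∈{3}] nothing but 3 survives at r4c3. So r4c3=3.
Step 39. [r6c1∈{1}] r6c1 has the single candidate 1, so r6c1=1.
Step 40. [r6c2∈{7}] only 7 remains possible at r6c2. So r6c2=7.
Step 41. [r5c2∈{5}] nothing but 5 survives at r5c2 ⇒ r5c2=5.

Answer: 3 9 6 7 8 1 5 2 4 / 8 1 2 4 9 5 3 6 7 / 7 4 5 3 2 6 8 9 1 / 4 2 3 8 1 7 9 5 6 / 6 5 9 2 3 4 7 1 8 / 1 7 8 5 6 9 4 3 2 / 2 3 4 1 5 8 6 7 9 / 5 6 7 9 4 2 1 8 3 / 9 8 1 6 7 3 2 4 5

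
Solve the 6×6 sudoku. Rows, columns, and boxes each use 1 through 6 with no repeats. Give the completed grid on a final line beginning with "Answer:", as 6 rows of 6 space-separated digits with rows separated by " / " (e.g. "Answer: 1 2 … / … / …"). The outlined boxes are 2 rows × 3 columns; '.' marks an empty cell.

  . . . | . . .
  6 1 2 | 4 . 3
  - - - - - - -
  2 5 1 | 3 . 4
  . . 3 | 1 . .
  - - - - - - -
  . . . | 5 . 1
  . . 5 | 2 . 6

Step 1. [r4c1∈{4}] nothing but 4 survives at r4c1. So r4c1=4.
Step 2. [r5c1∈{3}] only 3 remains possible at r5c1. So r5c1=3.
Step 3. [r6c2∈{4}] r6c2 has the single candidate 4. So r6c2=4.
Step 4. [r2c5∈{5}] r2c5's peers cover all but 5, so r2c5=5.
Step 5. [r1c6∈{2}] only 2 remains possible at r1c6 ⇒ r1c6=2.
Step 6. [r3c5∈{6}] nothing but 6 survives at r3c5 ⇒ r3c5=6.
Step 7. [r4c2∈{6}] nothing but 6 survives at r4c2. So r4c2=6.
Step 8. [r4c5∈{2}] r4c5 has the single candidate 2 ⇒ r4c5=2.
Step 9. [r1c2∈{3}] r1c2 is down to just 3, so r1c2=3.
Step 10. [r5c3∈{6}] nothing but 6 survives at r5c3 ⇒ r5c3=6.
Step 11. [r5c2∈{2}] r5c2 has the single candidate 2. So r5c2=2.
Step 12. [r1c5∈{1}] nothing but 1 survives at r1c5. So r1c5=1.
Step 13. [r1c4∈{6}] r1c4 has the single candidate 6 ⇒ r1c4=6.
Step 14. [r6c1∈{1}] r6c1's peers cover all but 1. So r6c1=1.
Step 15. [r4c6∈{5}] r4c6 is down to just 5, so r4c6=5.
Step 16. [r5c5∈{4}] nothing but 4 survives at r5c5, so r5c5=4.
Step 17. [r1c3∈{4}] r1c3 has the single candidate 4 ⇒ r1c3=4.
Step 18. [r1c1∈{5}] r1c1 is down to just 5 ⇒ r1c1=5.
Step 19. [r6c5∈{3}] r6c5 is down to just 3 ⇒ r6c5=3.

Answer: 5 3 4 6 1 2 / 6 1 2 4 5 3 / 2 5 1 3 6 4 / 4 6 3 1 2 5 / 3 2 6 5 4 1 / 1 4 5 2 3 6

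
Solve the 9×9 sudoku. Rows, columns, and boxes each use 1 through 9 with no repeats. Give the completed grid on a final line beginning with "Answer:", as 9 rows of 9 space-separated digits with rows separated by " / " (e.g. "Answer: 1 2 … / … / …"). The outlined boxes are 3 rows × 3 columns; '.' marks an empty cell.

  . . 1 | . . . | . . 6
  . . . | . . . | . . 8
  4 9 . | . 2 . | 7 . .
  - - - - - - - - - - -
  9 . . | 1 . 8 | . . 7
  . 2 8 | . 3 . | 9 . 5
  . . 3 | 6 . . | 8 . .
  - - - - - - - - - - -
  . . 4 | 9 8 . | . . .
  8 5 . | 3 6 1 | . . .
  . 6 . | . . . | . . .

Step 1. [r9c4∈{2,4,5,7}] in col 4, 2 fits only at r9c4 ⇒ r9c4=2.
Step 2. [r2c5∈{1,4,5,7,9}] in col 5, 1 fits only at r2c5, so r2c5=1.
Step 3. [r9c8∈{1,3,4,5,7,8,9}] r9c8 is the only open cell in row 9 admitting 8. So r9c8=8.
Step 4. [r6c6∈{2,4,5,7,9}] across col 6, 2 lands solely at r6c6, so r6c6=2.
Step 5. [r6c5∈{4,5,7,9}] row 6 places 9 nowhere but r6c5 ⇒ r6c5=9.
Step 6. [r6c1∈{1,5,7}] r6c1 is the only open cell in row 6 admitting 5, so r6c1=5.
Step 7. [r6c2∈{1,4,7}] r6c2 is the only open cell in row 6 admitting 7, so r6c2=7.
Step 8. [r2c2∈{3}] r2c2's peers cover all but 3 ⇒ r2c2=3.
Step 9. [r4c3∈{6}] r4c3 has the single candidate 6 ⇒ r4c3=6.
Step 10. [r7c7∈{1,2,3,5,6}] 6 has one home in col 7: r7c7. So r7c7=6.
Step 11. [r9c7∈{1,3,4,5}] in col 7, 1 fits only at r9c7 ⇒ r9c7=1.
Step 12. [r7c8∈{2,3,5,7}] box 9 places 5 nowhere but r7c8. So r7c8=5.
Step 13. [r7c6∈{7}] r7c6's peers cover all but 7, so r7c6=7.
Step 14. [r5c6∈{4}] r5c6 has the single candidate 4, so r5c6=4.
Step 15. [r1c5∈{4,5,7}] r1c5 is the only open cell in col 5 admitting 7. So r1c5=7.
Step 16. [r1c1∈{2}] nothing but 2 survives at r1c1. So r1c1=2.
Step 17. [r8c3∈{2,7,9}] across col 3, 2 lands solely at r8c3. So r8c3=2.
Step 18. [r8c7∈{4}] only 4 remains possible at r8c7, so r8c7=4.
Step 19. [r9c6∈{5}] r9c6's peers cover all but 5 ⇒ r9c6=5.
Step 20. [r6c9∈{1,4}] col 9 places 4 nowhere but r6c9 ⇒ r6c9=4.
Step 21. [r5c1∈{1}] only 1 remains possible at r5c1. So r5c1=1.
Step 22. [r9c3∈{7,9}] r9c3 is the only open cell in col 3 admitting 9. So r9c3=9.
Step 23. [r9c9∈{3}] r9c9's peers cover all but 3. So r9c9=3.
Step 24. [r3c6∈{3,6}] row 3 places 6 nowhere but r3c6. So r3c6=6.
Step 25. [r3c8∈{1,3}] across row 3, 3 lands solely at r3c8. So r3c8=3.
Step 26. [r2c3∈{5,7}] across col 3, 7 lands solely at r2c3, so r2c3=7.
Step 27. [r1c7∈{5}] r1c7 is down to just 5 ⇒ r1c7=5.
Step 28. [r2c6∈{9}] only 9 remains possible at r2c6. So r2c6=9.
Step 29. [r2c4∈{4,5}] r2c4 is the only open cell in row 2 admitting 5. So r2c4=5.
Step 30. [r4c8∈{2}] r4c8 has the single candidate 2. So r4c8=2.
Step 31. [r1c4∈{4,8}] in col 4, 4 fits only at r1c4 ⇒ r1c4=4.
Step 32. [r8c9∈{9}] r8c9's peers cover all but 9, so r8c9=9.
Step 33. [r7c9∈{2}] only 2 remains possible at r7c9, so r7c9=2.
Step 34. [r4c7∈{3}] r4c7 has the single candidate 3, so r4c7=3.
Step 35. [r6c8∈{1}] only 1 remains possible at r6c8. So r6c8=1.
Step 36. [r2c1∈{6}] nothing but 6 survives at r2c1 ⇒ r2c1=6.
Step 37. [r1c2∈{8}] r1c2 is down to just 8. So r1c2=8.
Step 38. [r9c1∈{7}] only 7 remains possible at r9c1, so r9c1=7.
Step 39. [r7c2∈{1}] only 1 remains possible at r7c2 ⇒ r7c2=1.
Step 40. [r7c1∈{3}] r7c1 is down to just 3. So r7c1=3.
Step 41. [r2c7∈{2}] nothing but 2 survives at r2c7, so r2c7=2.
Step 42. [r5c8∈{6}] nothing but 6 survives at r5c8, so r5c8=6.
Step 43. [r3c4∈{8}] r3c4's peers cover all but 8 ⇒ r3c4=8.
Step 44. [r4c2∈{4}] nothing but 4 survives at r4c2 ⇒ r4c2=4.
Step 45. [r1c8∈{9}] nothing but 9 survives at r1c8. So r1c8=9.
Step 46. [r2c8∈{4}] nothing but 4 survives at r2c8. So r2c8=4.
Step 47. [r4c5∈{5}] r4c5 has the single candidate 5 ⇒ r4c5=5.
Step 48. [r9c5∈{4}] r9c5 is down to just 4. So r9c5=4.
Step 49. [r3c9∈{1}] r3c9's peers cover all but 1 ⇒ r3c9=1.
Step 50. [r3c3∈{5}] r3c3 is down to just 5. So r3c3=5.
Step 51. [r8c8∈{7}] nothing but 7 survives at r8c8. So r8c8=7.
Step 52. [r1c6∈{3}] r1c6's peers cover all but 3, so r1c6=3.
Step 53. [r5c4∈{7}] nothing but 7 survives at r5c4 ⇒ r5c4=7.

Answer: 2 8 1 4 7 3 5 9 6 / 6 3 7 5 1 9 2 4 8 / 4 9 5 8 2 6 7 3 1 / 9 4 6 1 5 8 3 2 7 / 1 2 8 7 3 4 9 6 5 / 5 7 3 6 9 2 8 1 4 / 3 1 4 9 8 7 6 5 2 / 8 5 2 3 6 1 4 7 9 / 7 6 9 2 4 5 1 8 3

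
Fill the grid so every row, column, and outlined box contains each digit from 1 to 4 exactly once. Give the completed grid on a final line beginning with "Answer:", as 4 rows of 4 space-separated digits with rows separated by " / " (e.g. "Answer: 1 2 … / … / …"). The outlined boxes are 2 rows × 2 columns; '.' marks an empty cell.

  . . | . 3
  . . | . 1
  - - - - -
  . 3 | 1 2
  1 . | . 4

Step 1. [r4c2∈{2}] r4c2 is down to just 2. So r4c2=2.
Step 2. [r2c2∈{4}] r2c2 has the single candidate 4 ⇒ r2c2=4.
Step 3. [r1c1∈{2}] only 2 remains possible at r1c1. So r1c1=2.
Step 4. [r2c1∈{3}] r2c1 is down to just 3. So r2c1=3.
Step 5. [r2c3∈{2}] nothing but 2 survives at r2c3 ⇒ r2c3=2.
Step 6. [r1c2∈{1}] r1c2's peers cover all but 1 ⇒ r1c2=1.
Step 7. [r3c1∈{4}] r3c1 has the single candidate 4, so r3c1=4.
Step 8. [r4c3∈{3}] nothing but 3 survives at r4c3 ⇒ r4c3=3.
Step 9. [r1c3∈{4}] r1c3 is down to just 4 ⇒ r1c3=4.

Answer: 2 1 4 3 / 3 4 2 1 / 4 3 1 2 / 1 2 3 4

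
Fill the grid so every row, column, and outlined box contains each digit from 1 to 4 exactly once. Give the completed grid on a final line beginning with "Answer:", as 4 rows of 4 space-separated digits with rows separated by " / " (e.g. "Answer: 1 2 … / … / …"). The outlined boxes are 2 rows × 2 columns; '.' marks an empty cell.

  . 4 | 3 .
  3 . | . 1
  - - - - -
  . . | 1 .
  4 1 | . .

Step 1. [r1c4∈{2}] only 2 remains possible at r1c4. So r1c4=2.
Step 2. [r3c2∈{2,3}] 3 has one home in col 2: r3c2 ⇒ r3c2=3.
Step 3. [r3c4∈{4}] r3c4's peers cover all but 4. So r3c4=4.
Step 4. [r1c1∈{1}] r1c1's peers cover all but 1, so r1c1=1.
Step 5. [r2c3∈{4}] only 4 remains possible at r2c3 ⇒ r2c3=4.
Step 6. [r4c3∈{2}] nothing but 2 survives at r4c3, so r4c3=2.
Step 7. [r4c4∈{3}] r4c4 is down to just 3 ⇒ r4c4=3.
Step 8. [r3c1∈{2}] only 2 remains possible at r3c1, so r3c1=2.
Step 9. [r2c2∈{2}] only 2 remains possible at r2c2. So r2c2=2.

Answer: 1 4 3 2 / 3 2 4 1 / 2 3 1 4 / 4 1 2 3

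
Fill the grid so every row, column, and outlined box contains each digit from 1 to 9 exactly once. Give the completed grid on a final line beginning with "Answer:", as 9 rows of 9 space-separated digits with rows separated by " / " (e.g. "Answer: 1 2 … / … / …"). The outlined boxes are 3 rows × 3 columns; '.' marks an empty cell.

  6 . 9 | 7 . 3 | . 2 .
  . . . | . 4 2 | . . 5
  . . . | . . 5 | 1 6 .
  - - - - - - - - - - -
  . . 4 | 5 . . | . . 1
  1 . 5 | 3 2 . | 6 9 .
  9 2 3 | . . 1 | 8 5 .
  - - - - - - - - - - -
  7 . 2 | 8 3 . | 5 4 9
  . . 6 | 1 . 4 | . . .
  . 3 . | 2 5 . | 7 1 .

Step 1. [r4c1∈{8}] r4c1 is down to just 8, so r4c1=8.
Step 2. [r5c2∈{7}] only 7 remains possible at r5c2, so r5c2=7.
Step 3. [r4c6∈{6,7,9}] 7 has one home in col 6: r4c6. So r4c6=7.
Step 4. [r9c3∈{8}] r9c3's peers cover all but 8 ⇒ r9c3=8.
Step 5. [r2c8∈{3,7,8}] r2c8 is the only open cell in col 8 admitting 7, so r2c8=7.
Step 6. [r1c2∈{1,4,5,8}] row 1 places 5 nowhere but r1c2 ⇒ r1c2=5.
Step 7. [r8c9∈{2,3,8}] in col 9, 2 fits only at r8c9. So r8c9=2.
Step 8. [r3c9∈{3,4,8}] r3c9 is the only open cell in col 9 admitting 3, so r3c9=3.
Step 9. [r4c5∈{6,9}] row 4 places 9 nowhere but r4c5, so r4c5=9.
Step 10. [r2c2∈{1,8}] 8 has one home in row 2: r2c2, so r2c2=8.
Step 11. [r2c4∈{6,9}] 6 has one home in row 2: r2c4, so r2c4=6.
Step 12. [r8c7∈{3}] only 3 remains possible at r8c7, so r8c7=3.
Step 13. [r5c9∈{4}] nothing but 4 survives at r5c9, so r5c9=4.
Step 14. [r3c2∈{4}] r3c2 is down to just 4, so r3c2=4.
Step 15. [r9c9∈{6}] nothing but 6 survives at r9c9, so r9c9=6.
Step 16. [r1c5∈{1,8}] across row 1, 1 lands solely at r1c5, so r1c5=1.
Step 17. [r1c9∈{8}] r1c9 is down to just 8. So r1c9=8.
Step 18. [r3c3∈{7}] r3c3 is down to just 7 ⇒ r3c3=7.
Step 19. [r4c7∈{2}] nothing but 2 survives at r4c7. So r4c7=2.
Step 20. [r6c9∈{7}] r6c9 has the single candidate 7, so r6c9=7.
Step 21. [r8c8∈{8}] r8c8 is down to just 8. So r8c8=8.
Step 22. [r9c1∈{4}] r9c1's peers cover all but 4. So r9c1=4.
Step 23. [r2c7∈{9}] r2c7's peers cover all but 9 ⇒ r2c7=9.
Step 24. [r7c6∈{6}] nothing but 6 survives at r7c6 ⇒ r7c6=6.
Step 25. [r6c4∈{4}] r6c4 is down to just 4. So r6c4=4.
Step 26. [r3c4∈{9}] only 9 remains possible at r3c4. So r3c4=9.
Step 27. [r9c6∈{9}] nothing but 9 survives at r9c6 ⇒ r9c6=9.
Step 28. [r1c7∈{4}] r1c7 is down to just 4 ⇒ r1c7=4.
Step 29. [r3c1∈{2}] r3c1 has the single candidate 2, so r3c1=2.
Step 30. [r4c8∈{3}] nothing but 3 survives at r4c8. So r4c8=3.
Step 31. [r8c1∈{5}] only 5 remains possible at r8c1. So r8c1=5.
Step 32. [r2c1∈{3}] r2c1's peers cover all but 3. So r2c1=3.
Step 33. [r2c3∈{1}] r2c3's peers cover all but 1 ⇒ r2c3=1.
Step 34. [r4c2∈{6}] r4c2 has the single candidate 6 ⇒ r4c2=6.
Step 35. [r8c5∈{7}] nothing but 7 survives at r8c5, so r8c5=7.
Step 36. [r3c5∈{8}] r3c5 has the single candidate 8, so r3c5=8.
Step 37. [r8c2∈{9}] r8c2 has the single candidate 9, so r8c2=9.
Step 38. [r7c2∈{1}] nothing but 1 survives at r7c2 ⇒ r7c2=1.
Step 39. [r6c5∈{6}] nothing but 6 survives at r6c5 ⇒ r6c5=6.
Step 40. [r5c6∈{8}] only 8 remains possible at r5c6. So r5c6=8.

Answer: 6 5 9 7 1 3 4 2 8 / 3 8 1 6 4 2 9 7 5 / 2 4 7 9 8 5 1 6 3 / 8 6 4 5 9 7 2 3 1 / 1 7 5 3 2 8 6 9 4 / 9 2 3 4 6 1 8 5 7 / 7 1 2 8 3 6 5 4 9 / 5 9 6 1 7 4 3 8 2 / 4 3 8 2 5 9 7 1 6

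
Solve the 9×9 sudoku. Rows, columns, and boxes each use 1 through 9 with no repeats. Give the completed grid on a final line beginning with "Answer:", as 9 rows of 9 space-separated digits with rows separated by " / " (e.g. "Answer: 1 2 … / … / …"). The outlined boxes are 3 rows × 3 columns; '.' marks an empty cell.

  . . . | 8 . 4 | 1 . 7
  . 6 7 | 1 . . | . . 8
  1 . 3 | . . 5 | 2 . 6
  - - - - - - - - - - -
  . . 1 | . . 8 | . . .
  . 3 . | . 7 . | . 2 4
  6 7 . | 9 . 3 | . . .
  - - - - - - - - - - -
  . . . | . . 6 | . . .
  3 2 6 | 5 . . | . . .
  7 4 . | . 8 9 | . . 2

Step 1. [r9c8∈{1,3,5,6}] r9c8 is the only open cell in row 9 admitting 1. So r9c8=1.
Step 2. [r4c8∈{3,5,6,7,9}] across col 8, 6 lands solely at r4c8, so r4c8=6.
Step 3. [r9c3∈{5}] r9c3's peers cover all but 5, so r9c3=5.
Step 4. [r2c1∈{2,4,5,9}] in box 1, 4 fits only at r2c1. So r2c1=4.
Step 5. [r8c9∈{9}] r8c9's peers cover all but 9 ⇒ r8c9=9.
Step 6. [r4c7∈{3,5,7,9}] 7 has one home in row 4: r4c7. So r4c7=7.
Step 7. [r5c7∈{5,8,9}] 9 has one home in box 6: r5c7. So r5c7=9.
Step 8. [r3c5∈{9}] only 9 remains possible at r3c5 ⇒ r3c5=9.
Step 9. [r5c1∈{5,8}] row 5 places 5 nowhere but r5c1 ⇒ r5c1=5.
Step 10. [r7c1∈{8,9}] r7c1 is the only open cell in col 1 admitting 8. So r7c1=8.
Step 11. [r8c6∈{1,7}] in col 6, 7 fits only at r8c6. So r8c6=7.
Step 12. [r8c5∈{1,4}] in row 8, 1 fits only at r8c5. So r8c5=1.
Step 13. [r6c3∈{2,4,8}] 4 has one home in col 3: r6c3 ⇒ r6c3=4.
Step 14. [r6c5∈{2,5}] r6c5 is the only open cell in row 6 admitting 2. So r6c5=2.
Step 15. [r2c5∈{3}] r2c5's peers cover all but 3 ⇒ r2c5=3.
Step 16. [r2c7∈{5}] r2c7's peers cover all but 5, so r2c7=5.
Step 17. [r7c5∈{4}] r7c5's peers cover all but 4 ⇒ r7c5=4.
Step 18. [r7c7∈{3}] only 3 remains possible at r7c7. So r7c7=3.
Step 19. [r7c9∈{5}] nothing but 5 survives at r7c9 ⇒ r7c9=5.
Step 20. [r4c2∈{9}] only 9 remains possible at r4c2, so r4c2=9.
Step 21. [r1c1∈{2,9}] col 1 places 9 nowhere but r1c1 ⇒ r1c1=9.
Step 22. [r8c7∈{4,8}] 4 has one home in col 7: r8c7, so r8c7=4.
Step 23. [r6c7∈{8}] only 8 remains possible at r6c7, so r6c7=8.
Step 24. [r1c8∈{3}] only 3 remains possible at r1c8, so r1c8=3.
Step 25. [r7c2∈{1}] only 1 remains possible at r7c2 ⇒ r7c2=1.
Step 26. [r5c3∈{8}] r5c3 has the single candidate 8 ⇒ r5c3=8.
Step 27. [r3c4∈{7}] r3c4 is down to just 7. So r3c4=7.
Step 28. [r1c5∈{6}] r1c5's peers cover all but 6. So r1c5=6.
Step 29. [r4c9∈{3}] r4c9 is down to just 3, so r4c9=3.
Step 30. [r1c2∈{5}] r1c2 has the single candidate 5, so r1c2=5.
Step 31. [r5c6∈{1}] r5c6 is down to just 1 ⇒ r5c6=1.
Step 32. [r1c3∈{2}] nothing but 2 survives at r1c3, so r1c3=2.
Step 33. [r2c8∈{9}] r2c8 is down to just 9. So r2c8=9.
Step 34. [r4c5∈{5}] r4c5 has the single candidate 5, so r4c5=5.
Step 35. [r7c4∈{2}] r7c4's peers cover all but 2, so r7c4=2.
Step 36. [r6c9∈{1}] r6c9's peers cover all but 1. So r6c9=1.
Step 37. [r4c4∈{4}] only 4 remains possible at r4c4. So r4c4=4.
Step 38. [r9c7∈{6}] r9c7's peers cover all but 6 ⇒ r9c7=6.
Step 39. [r9c4∈{3}] only 3 remains possible at r9c4, so r9c4=3.
Step 40. [r7c8∈{7}] r7c8's peers cover all but 7. So r7c8=7.
Step 41. [r2c6∈{2}] r2c6 has the single candidate 2, so r2c6=2.
Step 42. [r5c4∈{6}] nothing but 6 survives at r5c4 ⇒ r5c4=6.
Step 43. [r3c2∈{8}] r3c2 has the single candidate 8. So r3c2=8.
Step 44. [r6c8∈{5}] nothing but 5 survives at r6c8. So r6c8=5.
Step 45. [r4c1∈{2}] r4c1 has the single candidate 2, so r4c1=2.
Step 46. [r3c8∈{4}] r3c8 has the single candidate 4 ⇒ r3c8=4.
Step 47. [r7c3∈{9}] nothing but 9 survives at r7c3 ⇒ r7c3=9.
Step 48. [r8c8∈{8}] nothing but 8 survives at r8c8, so r8c8=8.

Answer: 9 5 2 8 6 4 1 3 7 / 4 6 7 1 3 2 5 9 8 / 1 8 3 7 9 5 2 4 6 / 2 9 1 4 5 8 7 6 3 / 5 3 8 6 7 1 9 2 4 / 6 7 4 9 2 3 8 5 1 / 8 1 9 2 4 6 3 7 5 / 3 2 6 5 1 7 4 8 9 / 7 4 5 3 8 9 6 1 2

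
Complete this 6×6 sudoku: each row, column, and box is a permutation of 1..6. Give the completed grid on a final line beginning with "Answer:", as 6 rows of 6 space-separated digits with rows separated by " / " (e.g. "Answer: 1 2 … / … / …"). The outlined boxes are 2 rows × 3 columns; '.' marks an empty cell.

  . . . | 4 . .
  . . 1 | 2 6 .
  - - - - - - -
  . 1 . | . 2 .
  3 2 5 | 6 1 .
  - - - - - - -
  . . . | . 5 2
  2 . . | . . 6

Step 1. [r1c5∈{3}] r1c5's peers cover all but 3. So r1c5=3.
Step 2. [r2c6∈{5}] r2c6 has the single candidate 5. So r2c6=5.
Step 3. [r6c2∈{3,4,5}] r6c2 is the only open cell in row 6 admitting 5 ⇒ r6c2=5.
Step 4. [r2c1∈{4}] r2c1's peers cover all but 4, so r2c1=4.
Step 5. [r3c3∈{4,6}] 4 has one home in box 3: r3c3 ⇒ r3c3=4.
Step 6. [r6c3∈{3}] r6c3 has the single candidate 3. So r6c3=3.
Step 7. [r5c3∈{6}] r5c3 has the single candidate 6 ⇒ r5c3=6.
Step 8. [r5c4∈{1,3}] across row 5, 3 lands solely at r5c4, so r5c4=3.
Step 9. [r3c1∈{6}] r3c1 is down to just 6. So r3c1=6.
Step 10. [r1c6∈{1}] r1c6 has the single candidate 1, so r1c6=1.
Step 11. [r6c4∈{1}] only 1 remains possible at r6c4 ⇒ r6c4=1.
Step 12. [r3c6∈{3}] only 3 remains possible at r3c6, so r3c6=3.
Step 13. [r5c2∈{4}] only 4 remains possible at r5c2, so r5c2=4.
Step 14. [r1c2∈{6}] only 6 remains possible at r1c2, so r1c2=6.
Step 15. [r6c5∈{4}] nothing but 4 survives at r6c5, so r6c5=4.
Step 16. [r1c3∈{2}] r1c3 has the single candidate 2. So r1c3=2.
Step 17. [r4c6∈{4}] r4c6's peers cover all but 4, so r4c6=4.
Step 18. [r3c4∈{5}] r3c4's peers cover all but 5, so r3c4=5.
Step 19. [r5c1∈{1}] r5c1's peers cover all but 1. So r5c1=1.
Step 20. [r2c2∈{3}] r2c2's peers cover all but 3, so r2c2=3.
Step 21. [r1c1∈{5}] r1c1 has the single candidate 5, so r1c1=5.

Answer: 5 6 2 4 3 1 / 4 3 1 2 6 5 / 6 1 4 5 2 3 / 3 2 5 6 1 4 / 1 4 6 3 5 2 / 2 5 3 1 4 6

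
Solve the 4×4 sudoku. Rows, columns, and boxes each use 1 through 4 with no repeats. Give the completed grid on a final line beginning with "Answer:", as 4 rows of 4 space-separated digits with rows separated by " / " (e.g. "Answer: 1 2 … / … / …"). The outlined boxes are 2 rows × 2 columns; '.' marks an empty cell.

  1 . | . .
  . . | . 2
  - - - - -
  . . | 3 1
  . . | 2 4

Step 1. [r1c2∈{2,3,4}] across row 1, 2 lands solely at r1c2. So r1c2=2.
Step 2. [r3c2∈{4}] r3c2 has the single candidate 4 ⇒ r3c2=4.
Step 3. [r4c1∈{3}] r4c1 has the single candidate 3 ⇒ r4c1=3.
Step 4. [r2c1∈{4}] r2c1 has the single candidate 4 ⇒ r2c1=4.
Step 5. [r1c3∈{4}] r1c3 has the single candidate 4 ⇒ r1c3=4.
Step 6. [r2c3∈{1}] r2c3 has the single candidate 1, so r2c3=1.
Step 7. [r3c1∈{2}] nothing but 2 survives at r3c1. So r3c1=2.
Step 8. [r4c2∈{1}] r4c2's peers cover all but 1. So r4c2=1.
Step 9. [r2c2∈{3}] r2c2's peers cover all but 3, so r2c2=3.
Step 10. [r1c4∈{3}] only 3 remains possible at r1c4, so r1c4=3.

Answer: 1 2 4 3 / 4 3 1 2 / 2 4 3 1 / 3 1 2 4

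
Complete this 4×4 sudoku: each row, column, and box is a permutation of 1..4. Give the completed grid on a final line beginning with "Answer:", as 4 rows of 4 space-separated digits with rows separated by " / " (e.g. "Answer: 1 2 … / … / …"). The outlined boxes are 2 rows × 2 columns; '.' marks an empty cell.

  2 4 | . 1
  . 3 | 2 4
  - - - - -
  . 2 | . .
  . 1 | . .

Step 1. [r3c4∈{3}] nothing but 3 survives at r3c4. So r3c4=3.
Step 2. [r4c3∈{4}] nothing but 4 survives at r4c3. So r4c3=4.
Step 3. [r1c3∈{3}] only 3 remains possible at r1c3, so r1c3=3.
Step 4. [r2c1∈{1}] r2c1 is down to just 1. So r2c1=1.
Step 5. [r4c1∈{3}] nothing but 3 survives at r4c1, so r4c1=3.
Step 6. [r3c3∈{1}] only 1 remains possible at r3c3, so r3c3=1.
Step 7. [r4c4∈{2}] nothing but 2 survives at r4c4. So r4c4=2.
Step 8. [r3c1∈{4}] r3c1 is down to just 4. So r3c1=4.

Answer: 2 4 3 1 / 1 3 2 4 / 4 2 1 3 / 3 1 4 2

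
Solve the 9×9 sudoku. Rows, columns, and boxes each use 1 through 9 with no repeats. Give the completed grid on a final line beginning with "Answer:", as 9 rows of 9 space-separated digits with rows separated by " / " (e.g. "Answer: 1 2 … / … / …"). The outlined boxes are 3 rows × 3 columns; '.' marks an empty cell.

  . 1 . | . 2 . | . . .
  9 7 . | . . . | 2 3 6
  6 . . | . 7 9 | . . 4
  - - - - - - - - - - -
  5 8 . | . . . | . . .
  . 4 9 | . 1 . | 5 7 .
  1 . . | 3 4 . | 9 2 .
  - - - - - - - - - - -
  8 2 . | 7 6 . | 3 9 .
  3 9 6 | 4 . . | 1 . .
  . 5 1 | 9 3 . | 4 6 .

Step 1. [r6c6∈{5,6,7,8}] row 6 places 5 nowhere but r6c6. So r6c6=5.
Step 2. [r3c7∈{8}] r3c7 is down to just 8 ⇒ r3c7=8.
Step 3. [r1c8∈{5}] only 5 remains possible at r1c8. So r1c8=5.
Step 4. [r4c3∈{2,3,7}] box 4 places 3 nowhere but r4c3. So r4c3=3.
Step 5. [r8c9∈{2,5,7,8}] row 8 places 7 nowhere but r8c9 ⇒ r8c9=7.
Step 6. [r8c6∈{2,8}] row 8 places 2 nowhere but r8c6 ⇒ r8c6=2.
Step 7. [r9c6∈{8}] r9c6's peers cover all but 8. So r9c6=8.
Step 8. [r5c4∈{2,6,8}] in box 5, 8 fits only at r5c4, so r5c4=8.
Step 9. [r1c1∈{4}] r1c1 is down to just 4 ⇒ r1c1=4.
Step 10. [r5c6∈{6}] nothing but 6 survives at r5c6. So r5c6=6.
Step 11. [r2c5∈{5,8}] col 5 places 8 nowhere but r2c5, so r2c5=8.
Step 12. [r2c3∈{5}] only 5 remains possible at r2c3. So r2c3=5.
Step 13. [r2c4∈{1}] nothing but 1 survives at r2c4, so r2c4=1.
Step 14. [r3c8∈{1}] r3c8's peers cover all but 1 ⇒ r3c8=1.
Step 15. [r3c2∈{3}] nothing but 3 survives at r3c2 ⇒ r3c2=3.
Step 16. [r4c6∈{7}] r4c6 has the single candidate 7. So r4c6=7.
Step 17. [r6c3∈{7}] r6c3 is down to just 7. So r6c3=7.
Step 18. [r6c2∈{6}] r6c2 has the single candidate 6, so r6c2=6.
Step 19. [r1c4∈{6}] r1c4 has the single candidate 6 ⇒ r1c4=6.
Step 20. [r9c1∈{7}] r9c1 has the single candidate 7. So r9c1=7.
Step 21. [r7c6∈{1}] r7c6's peers cover all but 1. So r7c6=1.
Step 22. [r1c9∈{9}] only 9 remains possible at r1c9 ⇒ r1c9=9.
Step 23. [r6c9∈{8}] r6c9 is down to just 8. So r6c9=8.
Step 24. [r1c6∈{3}] r1c6 has the single candidate 3 ⇒ r1c6=3.
Step 25. [r1c3∈{8}] r1c3's peers cover all but 8, so r1c3=8.
Step 26. [r8c8∈{8}] r8c8 has the single candidate 8. So r8c8=8.
Step 27. [r5c9∈{3}] r5c9 has the single candidate 3. So r5c9=3.
Step 28. [r4c7∈{6}] r4c7 is down to just 6 ⇒ r4c7=6.
Step 29. [r4c9∈{1}] r4c9 is down to just 1, so r4c9=1.
Step 30. [r3c3∈{2}] only 2 remains possible at r3c3, so r3c3=2.
Step 31. [r7c3∈{4}] nothing but 4 survives at r7c3, so r7c3=4.
Step 32. [r7c9∈{5}] nothing but 5 survives at r7c9, so r7c9=5.
Step 33. [r1c7∈{7}] only 7 remains possible at r1c7 ⇒ r1c7=7.
Step 34. [r3c4∈{5}] only 5 remains possible at r3c4, so r3c4=5.
Step 35. [r8c5∈{5}] r8c5 has the single candidate 5, so r8c5=5.
Step 36. [r4c5∈{9}] nothing but 9 survives at r4c5. So r4c5=9.
Step 37. [r9c9∈{2}] r9c9's peers cover all but 2. So r9c9=2.
Step 38. [r4c4∈{2}] nothing but 2 survives at r4c4 ⇒ r4c4=2.
Step 39. [r4c8∈{4}] nothing but 4 survives at r4c8. So r4c8=4.
Step 40. [r2c6∈{4}] r2c6 is down to just 4 ⇒ r2c6=4.
Step 41. [r5c1∈{2}] r5c1 is down to just 2 ⇒ r5c1=2.

Answer: 4 1 8 6 2 3 7 5 9 / 9 7 5 1 8 4 2 3 6 / 6 3 2 5 7 9 8 1 4 / 5 8 3 2 9 7 6 4 1 / 2 4 9 8 1 6 5 7 3 / 1 6 7 3 4 5 9 2 8 / 8 2 4 7 6 1 3 9 5 / 3 9 6 4 5 2 1 8 7 / 7 5 1 9 3 8 4 6 2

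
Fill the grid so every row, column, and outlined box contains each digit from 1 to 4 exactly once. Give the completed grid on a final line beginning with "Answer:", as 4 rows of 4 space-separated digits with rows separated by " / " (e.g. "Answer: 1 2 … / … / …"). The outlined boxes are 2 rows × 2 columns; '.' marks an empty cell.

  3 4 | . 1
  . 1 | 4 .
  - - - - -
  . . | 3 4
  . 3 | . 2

Step 1. [r3c1∈{1,2}] 1 has one home in row 3: r3c1 ⇒ r3c1=1.
Step 2. [r3c2∈{2}] r3c2 is down to just 2 ⇒ r3c2=2.
Step 3. [r4c1∈{4}] r4c1 is down to just 4 ⇒ r4c1=4.
Step 4. [r1c3∈{2}] nothing but 2 survives at r1c3. So r1c3=2.
Step 5. [r4c3∈{1}] r4c3 has the single candidate 1. So r4c3=1.
Step 6. [r2c1∈{2}] r2c1's peers cover all but 2. So r2c1=2.
Step 7. [r2c4∈{3}] only 3 remains possible at r2c4 ⇒ r2c4=3.

Answer: 3 4 2 1 / 2 1 4 3 / 1 2 3 4 / 4 3 1 2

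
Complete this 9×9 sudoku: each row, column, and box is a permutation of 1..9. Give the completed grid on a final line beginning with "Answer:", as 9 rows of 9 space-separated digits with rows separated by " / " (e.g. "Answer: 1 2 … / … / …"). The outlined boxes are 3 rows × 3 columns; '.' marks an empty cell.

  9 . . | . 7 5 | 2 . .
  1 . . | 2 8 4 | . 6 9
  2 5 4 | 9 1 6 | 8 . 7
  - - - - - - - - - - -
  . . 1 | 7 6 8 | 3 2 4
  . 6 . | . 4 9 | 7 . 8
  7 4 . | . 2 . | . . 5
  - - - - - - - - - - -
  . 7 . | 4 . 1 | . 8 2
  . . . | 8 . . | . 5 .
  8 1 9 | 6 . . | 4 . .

Step 1. [r1c4∈{3}] r1c4's peers cover all but 3 ⇒ r1c4=3.
Step 2. [r8c9∈{1,3,6}] across col 9, 6 lands solely at r8c9, so r8c9=6.
Step 3. [r5c8∈{1}] nothing but 1 survives at r5c8 ⇒ r5c8=1.
Step 4. [r9c6∈{2,3,7}] 2 has one home in row 9: r9c6, so r9c6=2.
Step 5. [r7c7∈{9}] nothing but 9 survives at r7c7, so r7c7=9.
Step 6. [r7c1∈{3,5,6}] 6 has one home in col 1: r7c1 ⇒ r7c1=6.
Step 7. [r5c3∈{2,3,5}] across row 5, 2 lands solely at r5c3. So r5c3=2.
Step 8. [r8c3∈{3}] nothing but 3 survives at r8c3 ⇒ r8c3=3.
Step 9. [r9c5∈{3,5}] r9c5 is the only open cell in row 9 admitting 5, so r9c5=5.
Step 10. [r5c4∈{5}] nothing but 5 survives at r5c4. So r5c4=5.
Step 11. [r6c3∈{8}] only 8 remains possible at r6c3 ⇒ r6c3=8.
Step 12. [r9c8∈{3,7}] across row 9, 7 lands solely at r9c8, so r9c8=7.
Step 13. [r4c2∈{9}] nothing but 9 survives at r4c2. So r4c2=9.
Step 14. [r8c6∈{7}] only 7 remains possible at r8c6. So r8c6=7.
Step 15. [r1c2∈{8}] r1c2 has the single candidate 8. So r1c2=8.
Step 16. [r2c7∈{5}] r2c7's peers cover all but 5, so r2c7=5.
Step 17. [r2c3∈{7}] r2c3's peers cover all but 7 ⇒ r2c3=7.
Step 18. [r8c1∈{4}] r8c1 has the single candidate 4. So r8c1=4.
Step 19. [r9c9∈{3}] r9c9 is down to just 3. So r9c9=3.
Step 20. [r6c6∈{3}] only 3 remains possible at r6c6 ⇒ r6c6=3.
Step 21. [r8c5∈{9}] only 9 remains possible at r8c5, so r8c5=9.
Step 22. [r2c2∈{3}] only 3 remains possible at r2c2, so r2c2=3.
Step 23. [r8c7∈{1}] only 1 remains possible at r8c7. So r8c7=1.
Step 24. [r3c8∈{3}] only 3 remains possible at r3c8 ⇒ r3c8=3.
Step 25. [r5c1∈{3}] only 3 remains possible at r5c1 ⇒ r5c1=3.
Step 26. [r8c2∈{2}] only 2 remains possible at r8c2 ⇒ r8c2=2.
Step 27. [r6c7∈{6}] r6c7 is down to just 6. So r6c7=6.
Step 28. [r6c8∈{9}] r6c8's peers cover all but 9, so r6c8=9.
Step 29. [r4c1∈{5}] nothing but 5 survives at r4c1 ⇒ r4c1=5.
Step 30. [r7c3∈{5}] r7c3's peers cover all but 5, so r7c3=5.
Step 31. [r7c5∈{3}] nothing but 3 survives at r7c5. So r7c5=3.
Step 32. [r1c8∈{4}] r1c8's peers cover all but 4 ⇒ r1c8=4.
Step 33. [r1c3∈{6}] r1c3 is down to just 6 ⇒ r1c3=6.
Step 34. [r6c4∈{1}] only 1 remains possible at r6c4. So r6c4=1.
Step 35. [r1c9∈{1}] r1c9's peers cover all but 1. So r1c9=1.

Answer: 9 8 6 3 7 5 2 4 1 / 1 3 7 2 8 4 5 6 9 / 2 5 4 9 1 6 8 3 7 / 5 9 1 7 6 8 3 2 4 / 3 6 2 5 4 9 7 1 8 / 7 4 8 1 2 3 6 9 5 / 6 7 5 4 3 1 9 8 2 / 4 2 3 8 9 7 1 5 6 / 8 1 9 6 5 2 4 7 3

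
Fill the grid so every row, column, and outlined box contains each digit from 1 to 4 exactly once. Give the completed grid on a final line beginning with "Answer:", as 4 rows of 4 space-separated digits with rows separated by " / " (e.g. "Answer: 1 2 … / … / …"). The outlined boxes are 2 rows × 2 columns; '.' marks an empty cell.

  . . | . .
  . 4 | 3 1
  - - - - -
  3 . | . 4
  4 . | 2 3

Step 1. [r1c2∈{1,2,3}] r1c2 is the only open cell in row 1 admitting 3 ⇒ r1c2=3.
Step 2. [r1c4∈{2}] nothing but 2 survives at r1c4. So r1c4=2.
Step 3. [r4c2∈{1}] r4c2's peers cover all but 1, so r4c2=1.
Step 4. [r1c3∈{4}] only 4 remains possible at r1c3, so r1c3=4.
Step 5. [r1c1∈{1}] r1c1 is down to just 1 ⇒ r1c1=1.
Step 6. [r3c3∈{1}] nothing but 1 survives at r3c3 ⇒ r3c3=1.
Step 7. [r3c2∈{2}] r3c2 is down to just 2, so r3c2=2.
Step 8. [r2c1∈{2}] r2c1's peers cover all but 2. So r2c1=2.

Answer: 1 3 4 2 / 2 4 3 1 / 3 2 1 4 / 4 1 2 3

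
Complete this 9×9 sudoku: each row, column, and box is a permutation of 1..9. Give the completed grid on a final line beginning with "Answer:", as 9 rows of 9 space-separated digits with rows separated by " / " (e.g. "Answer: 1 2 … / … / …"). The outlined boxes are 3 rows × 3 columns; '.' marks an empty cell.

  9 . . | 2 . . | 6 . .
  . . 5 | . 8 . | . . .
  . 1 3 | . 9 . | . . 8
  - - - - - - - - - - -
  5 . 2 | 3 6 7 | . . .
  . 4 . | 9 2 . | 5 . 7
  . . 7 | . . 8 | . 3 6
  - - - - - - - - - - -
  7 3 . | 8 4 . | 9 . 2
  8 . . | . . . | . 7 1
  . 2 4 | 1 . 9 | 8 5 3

Step 1. [r7c6∈{5,6}] 5 has one home in row 7: r7c6 ⇒ r7c6=5.
Step 2. [r5c6∈{1}] r5c6 has the single candidate 1. So r5c6=1.
Step 3. [r9c1∈{6}] nothing but 6 survives at r9c1, so r9c1=6.
Step 4. [r2c7∈{1,2,3,4,7}] in col 7, 3 fits only at r2c7, so r2c7=3.
Step 5. [r3c4∈{4,5,6,7}] across row 3, 5 lands solely at r3c4, so r3c4=5.
Step 6. [r2c8∈{1,2,4,9}] across row 2, 1 lands solely at r2c8 ⇒ r2c8=1.
Step 7. [r1c8∈{4}] nothing but 4 survives at r1c8. So r1c8=4.
Step 8. [r3c6∈{4,6}] r3c6 is the only open cell in row 3 admitting 6 ⇒ r3c6=6.
Step 9. [r2c4∈{4,7}] in col 4, 7 fits only at r2c4. So r2c4=7.
Step 10. [r6c7∈{1,2,4}] row 6 places 2 nowhere but r6c7 ⇒ r6c7=2.
Step 11. [r4c8∈{8,9}] in col 8, 9 fits only at r4c8, so r4c8=9.
Step 12. [r1c3∈{8}] r1c3 is down to just 8 ⇒ r1c3=8.
Step 13. [r3c1∈{2,4}] across row 3, 4 lands solely at r3c1. So r3c1=4.
Step 14. [r8c5∈{3}] nothing but 3 survives at r8c5. So r8c5=3.
Step 15. [r4c7∈{1,4}] in row 4, 1 fits only at r4c7. So r4c7=1.
Step 16. [r6c2∈{9}] r6c2 has the single candidate 9. So r6c2=9.
Step 17. [r6c5∈{5}] nothing but 5 survives at r6c5 ⇒ r6c5=5.
Step 18. [r9c5∈{7}] nothing but 7 survives at r9c5, so r9c5=7.
Step 19. [r8c6∈{2}] r8c6 is down to just 2, so r8c6=2.
Step 20. [r8c2∈{5}] r8c2 is down to just 5. So r8c2=5.
Step 21. [r5c1∈{3}] r5c1 has the single candidate 3, so r5c1=3.
Step 22. [r8c3∈{9}] r8c3 is down to just 9. So r8c3=9.
Step 23. [r1c2∈{7}] r1c2 has the single candidate 7. So r1c2=7.
Step 24. [r4c9∈{4}] nothing but 4 survives at r4c9, so r4c9=4.
Step 25. [r2c6∈{4}] only 4 remains possible at r2c6, so r2c6=4.
Step 26. [r2c9∈{9}] r2c9 has the single candidate 9. So r2c9=9.
Step 27. [r5c8∈{8}] only 8 remains possible at r5c8 ⇒ r5c8=8.
Step 28. [r8c7∈{4}] only 4 remains possible at r8c7. So r8c7=4.
Step 29. [r7c8∈{6}] r7c8's peers cover all but 6, so r7c8=6.
Step 30. [r2c2∈{6}] nothing but 6 survives at r2c2, so r2c2=6.
Step 31. [r4c2∈{8}] r4c2's peers cover all but 8, so r4c2=8.
Step 32. [r1c5∈{1}] r1c5 is down to just 1. So r1c5=1.
Step 33. [r8c4∈{6}] only 6 remains possible at r8c4. So r8c4=6.
Step 34. [r2c1∈{2}] only 2 remains possible at r2c1 ⇒ r2c1=2.
Step 35. [r1c9∈{5}] r1c9 has the single candidate 5. So r1c9=5.
Step 36. [r3c7∈{7}] nothing but 7 survives at r3c7, so r3c7=7.
Step 37. [r7c3∈{1}] r7c3 has the single candidate 1 ⇒ r7c3=1.
Step 38. [r1c6∈{3}] r1c6 has the single candidate 3 ⇒ r1c6=3.
Step 39. [r3c8∈{2}] r3c8's peers cover all but 2 ⇒ r3c8=2.
Step 40. [r6c4∈{4}] nothing but 4 survives at r6c4. So r6c4=4.
Step 41. [r6c1∈{1}] only 1 remains possible at r6c1 ⇒ r6c1=1.
Step 42. [r5c3∈{6}] nothing but 6 survives at r5c3 ⇒ r5c3=6.

Answer: 9 7 8 2 1 3 6 4 5 / 2 6 5 7 8 4 3 1 9 / 4 1 3 5 9 6 7 2 8 / 5 8 2 3 6 7 1 9 4 / 3 4 6 9 2 1 5 8 7 / 1 9 7 4 5 8 2 3 6 / 7 3 1 8 4 5 9 6 2 / 8 5 9 6 3 2 4 7 1 / 6 2 4 1 7 9 8 5 3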